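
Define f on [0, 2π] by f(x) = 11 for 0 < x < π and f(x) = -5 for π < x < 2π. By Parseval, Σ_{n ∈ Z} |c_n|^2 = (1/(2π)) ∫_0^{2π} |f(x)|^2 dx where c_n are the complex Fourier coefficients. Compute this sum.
Σ |c_n|^2 = 73

Parseval equates the L^2 energy of f (normalised by 1/(2π)) with the ℓ^2 sum of its Fourier coefficients: (1/(2π)) ∫_0^{2π} |f|^2 = Σ |c_n|^2.
Compute the left side: (1/(2π)) [∫_0^π 11^2 dx + ∫_π^{2π} (-5)^2 dx] = (1/(2π)) · (121π + 25π) = (121 + 25)/2 = 73.
So Σ_{n ∈ Z} |c_n|^2 = 73.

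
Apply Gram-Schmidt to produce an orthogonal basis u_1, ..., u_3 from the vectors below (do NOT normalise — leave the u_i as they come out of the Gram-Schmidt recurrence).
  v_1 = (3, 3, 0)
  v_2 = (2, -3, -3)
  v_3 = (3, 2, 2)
Orthogonal basis:
  u_1 = (3, 3, 0)
  u_2 = (5/2, -5/2, -3)
  u_3 = (39/43, -39/43, 65/43)

Apply the Gram-Schmidt recurrence
  u_1 = v_1
  u_i = v_i − Σ_{j<i} ((v_i · u_j) / (u_j · u_j)) · u_j.

Step by step this gives:
  u_1 = (3, 3, 0)
  u_2 = (5/2, -5/2, -3)
  u_3 = (39/43, -39/43, 65/43)

Orthogonality check:
  u_2 · u_1 = 0 (should be 0)
  u_3 · u_1 = 0 (should be 0)
  u_3 · u_2 = 0 (should be 0)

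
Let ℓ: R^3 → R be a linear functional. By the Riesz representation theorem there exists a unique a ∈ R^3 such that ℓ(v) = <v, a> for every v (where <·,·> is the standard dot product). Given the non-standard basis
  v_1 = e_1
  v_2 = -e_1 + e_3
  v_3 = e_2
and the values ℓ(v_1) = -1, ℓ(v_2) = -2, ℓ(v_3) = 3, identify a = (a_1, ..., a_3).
a = (-1, 3, -3)

Write a = (a_1, ..., a_3) in the standard basis. For each basis vector v_i, ℓ(v_i) = <v_i, a> is a linear equation in the a_j's. Collect the n equations into a matrix system V a = ℓ, where row i of V is v_i (expressed in the standard basis). Since V is invertible (lower-triangular with 1s on the diagonal, up to permutation), solve by back-substitution:
  V =
[[1, 0, 0],
 [-1, 0, 1],
 [0, 1, 0]]
  V a = (-1, -2, 3)
Solving gives a = (-1, 3, -3).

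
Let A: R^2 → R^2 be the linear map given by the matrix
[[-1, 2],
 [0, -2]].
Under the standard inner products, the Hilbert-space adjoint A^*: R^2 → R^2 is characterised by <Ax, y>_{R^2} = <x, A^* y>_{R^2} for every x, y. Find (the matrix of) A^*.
A^* = A^T =
[[-1, 0],
 [2, -2]]

For real matrices with standard dot products, the defining identity <Ax, y> = <x, A^* y> gives (Ax)^T y = x^T (A^*) y, i.e. x^T A^T y = x^T (A^*) y. Since this holds for all x, y, we must have A^* = A^T. Therefore
A^* =
[[-1, 0],
 [2, -2]].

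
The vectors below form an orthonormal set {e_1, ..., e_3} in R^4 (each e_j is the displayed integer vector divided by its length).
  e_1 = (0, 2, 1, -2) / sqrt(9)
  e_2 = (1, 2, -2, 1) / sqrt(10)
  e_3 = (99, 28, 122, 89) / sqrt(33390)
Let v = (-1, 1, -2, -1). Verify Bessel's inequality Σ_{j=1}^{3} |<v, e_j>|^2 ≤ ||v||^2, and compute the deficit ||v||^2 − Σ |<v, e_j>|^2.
Σ |<v, e_j>|^2 = 2572/371; ||v||^2 = 7; deficit = 25/371

Write each e_j = u_j / sqrt(<u_j, u_j>) where u_j is the displayed integer vector. Then <v, e_j> = <v, u_j> / sqrt(<u_j, u_j>), so |<v, e_j>|^2 = <v, u_j>^2 / <u_j, u_j>.
Coefficients: <v, e_1> = 2/sqrt(9), <v, e_2> = 4/sqrt(10), <v, e_3> = -404/sqrt(33390).
Square and sum: Σ |<v, e_j>|^2 = 2572/371.
Compute ||v||^2 = v·v = 7.
Deficit = 7 − 2572/371 = 25/371 ≥ 0, confirming Bessel's inequality. (The deficit equals ||v − Σ <v,e_j> e_j||^2, the squared distance from v to span{e_j}.)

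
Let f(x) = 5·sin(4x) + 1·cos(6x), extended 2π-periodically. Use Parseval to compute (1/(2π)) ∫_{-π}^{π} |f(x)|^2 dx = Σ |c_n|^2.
Σ |c_n|^2 = 13

Expand |f|^2 and use orthogonality of {sin(nx), cos(mx)} on [-π, π]:
  ∫_{-π}^{π} sin(nx)^2 dx = π, ∫ cos(mx)^2 dx = π, and cross terms integrate to 0.
So ∫_{-π}^{π} f(x)^2 dx = 5^2 · π + 1^2 · π = (25 + 1)π.
Divide by 2π: (25 + 1)/2 = 13.
By Parseval, this equals Σ |c_n|^2.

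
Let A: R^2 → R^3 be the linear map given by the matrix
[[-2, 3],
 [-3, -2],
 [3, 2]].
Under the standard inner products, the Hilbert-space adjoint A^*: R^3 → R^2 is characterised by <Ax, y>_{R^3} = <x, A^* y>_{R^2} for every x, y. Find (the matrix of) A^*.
A^* = A^T =
[[-2, -3, 3],
 [3, -2, 2]]

For real matrices with standard dot products, the defining identity <Ax, y> = <x, A^* y> gives (Ax)^T y = x^T (A^*) y, i.e. x^T A^T y = x^T (A^*) y. Since this holds for all x, y, we must have A^* = A^T. Therefore
A^* =
[[-2, -3, 3],
 [3, -2, 2]].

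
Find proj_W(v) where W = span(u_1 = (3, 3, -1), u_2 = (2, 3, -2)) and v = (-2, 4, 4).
proj_W(v) = (1, 0, 1)

Set up U = [u_1 | ... | u_2] ∈ R^(3×2). The projector onto W = col(U) is P = U (U^T U)^(-1) U^T.
Compute U^T U =
  [19, 17]
  [17, 17],
and U^T v = (2, 0).
Solve U^T U · c = U^T v for the coefficients: c = (1, -1). The projection is proj_W(v) = U c.
Check: (v - proj_W(v)) · u_1 = 0  (should be 0).
Check: (v - proj_W(v)) · u_2 = 0  (should be 0).
Result: proj_W(v) = (1, 0, 1).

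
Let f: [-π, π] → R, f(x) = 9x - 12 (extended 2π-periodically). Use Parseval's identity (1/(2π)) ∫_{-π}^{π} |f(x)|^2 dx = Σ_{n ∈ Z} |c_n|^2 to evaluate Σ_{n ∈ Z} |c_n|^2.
Σ |c_n|^2 = 27π^2 + 144

Expand and integrate term by term over [-π, π]:
  ∫ (9x)^2 dx = 81·(2π^3/3); ∫ 2·9·(-12)·x dx = 0 (odd integrand); ∫ (-12)^2 dx = 144·2π.
So (1/(2π)) ∫_{-π}^{π} (9x - 12)^2 dx = 81π^2/3 + 144 = 27π^2 + 144.
Parseval ⇒ Σ |c_n|^2 = 27π^2 + 144.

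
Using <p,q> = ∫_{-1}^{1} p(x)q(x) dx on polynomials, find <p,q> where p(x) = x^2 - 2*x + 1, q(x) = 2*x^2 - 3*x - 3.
<p,q> = -28/15

Expand the product: p(x)·q(x) = 2*x^4 - 7*x^3 + 5*x^2 + 3*x - 3.
∫_{-1}^{1} of each monomial x^k gives [2/(k+1) if k even, 0 if k odd]. Integrating term-by-term (or equivalently evaluating the antiderivative F(x) = 2*x^5/5 - 7*x^4/4 + 5*x^3/3 + 3*x^2/2 - 3*x at the endpoints):
  F(1) − F(−1) = -71/60 − (41/60) = -28/15.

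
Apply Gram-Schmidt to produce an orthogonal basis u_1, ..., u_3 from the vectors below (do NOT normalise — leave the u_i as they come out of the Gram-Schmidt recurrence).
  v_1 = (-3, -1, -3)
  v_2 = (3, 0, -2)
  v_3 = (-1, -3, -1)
Orthogonal basis:
  u_1 = (-3, -1, -3)
  u_2 = (48/19, -3/19, -47/19)
  u_3 = (40/119, -300/119, 60/119)

Apply the Gram-Schmidt recurrence
  u_1 = v_1
  u_i = v_i − Σ_{j<i} ((v_i · u_j) / (u_j · u_j)) · u_j.

Step by step this gives:
  u_1 = (-3, -1, -3)
  u_2 = (48/19, -3/19, -47/19)
  u_3 = (40/119, -300/119, 60/119)

Orthogonality check:
  u_2 · u_1 = 0 (should be 0)
  u_3 · u_1 = 0 (should be 0)
  u_3 · u_2 = 0 (should be 0)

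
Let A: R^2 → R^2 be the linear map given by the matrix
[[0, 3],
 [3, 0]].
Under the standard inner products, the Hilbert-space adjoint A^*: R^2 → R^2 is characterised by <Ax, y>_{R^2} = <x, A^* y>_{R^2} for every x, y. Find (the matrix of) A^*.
A^* = A^T =
[[0, 3],
 [3, 0]]

For real matrices with standard dot products, the defining identity <Ax, y> = <x, A^* y> gives (Ax)^T y = x^T (A^*) y, i.e. x^T A^T y = x^T (A^*) y. Since this holds for all x, y, we must have A^* = A^T. Therefore
A^* =
[[0, 3],
 [3, 0]].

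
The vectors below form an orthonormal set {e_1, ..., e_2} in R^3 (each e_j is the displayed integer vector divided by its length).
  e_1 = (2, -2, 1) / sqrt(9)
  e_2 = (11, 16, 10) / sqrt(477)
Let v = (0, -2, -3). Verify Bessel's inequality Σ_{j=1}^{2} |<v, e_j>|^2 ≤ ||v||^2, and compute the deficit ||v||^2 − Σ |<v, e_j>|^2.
Σ |<v, e_j>|^2 = 433/53; ||v||^2 = 13; deficit = 256/53

Write each e_j = u_j / sqrt(<u_j, u_j>) where u_j is the displayed integer vector. Then <v, e_j> = <v, u_j> / sqrt(<u_j, u_j>), so |<v, e_j>|^2 = <v, u_j>^2 / <u_j, u_j>.
Coefficients: <v, e_1> = 1/sqrt(9), <v, e_2> = -62/sqrt(477).
Square and sum: Σ |<v, e_j>|^2 = 433/53.
Compute ||v||^2 = v·v = 13.
Deficit = 13 − 433/53 = 256/53 ≥ 0, confirming Bessel's inequality. (The deficit equals ||v − Σ <v,e_j> e_j||^2, the squared distance from v to span{e_j}.)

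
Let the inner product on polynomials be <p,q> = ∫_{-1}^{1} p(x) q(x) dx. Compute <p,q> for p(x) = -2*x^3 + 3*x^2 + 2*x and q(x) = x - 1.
<p,q> = -22/15

Expand the product: p(x)·q(x) = -2*x^4 + 5*x^3 - x^2 - 2*x.
∫_{-1}^{1} of each monomial x^k gives [2/(k+1) if k even, 0 if k odd]. Integrating term-by-term (or equivalently evaluating the antiderivative F(x) = -2*x^5/5 + 5*x^4/4 - x^3/3 - x^2 at the endpoints):
  F(1) − F(−1) = -29/60 − (59/60) = -22/15.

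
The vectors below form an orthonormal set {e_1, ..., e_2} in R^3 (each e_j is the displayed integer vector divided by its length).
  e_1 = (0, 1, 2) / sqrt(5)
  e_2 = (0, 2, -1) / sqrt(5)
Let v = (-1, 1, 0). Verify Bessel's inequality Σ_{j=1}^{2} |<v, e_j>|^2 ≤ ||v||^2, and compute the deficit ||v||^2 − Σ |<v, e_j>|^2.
Σ |<v, e_j>|^2 = 1; ||v||^2 = 2; deficit = 1

Write each e_j = u_j / sqrt(<u_j, u_j>) where u_j is the displayed integer vector. Then <v, e_j> = <v, u_j> / sqrt(<u_j, u_j>), so |<v, e_j>|^2 = <v, u_j>^2 / <u_j, u_j>.
Coefficients: <v, e_1> = 1/sqrt(5), <v, e_2> = 2/sqrt(5).
Square and sum: Σ |<v, e_j>|^2 = 1.
Compute ||v||^2 = v·v = 2.
Deficit = 2 − 1 = 1 ≥ 0, confirming Bessel's inequality. (The deficit equals ||v − Σ <v,e_j> e_j||^2, the squared distance from v to span{e_j}.)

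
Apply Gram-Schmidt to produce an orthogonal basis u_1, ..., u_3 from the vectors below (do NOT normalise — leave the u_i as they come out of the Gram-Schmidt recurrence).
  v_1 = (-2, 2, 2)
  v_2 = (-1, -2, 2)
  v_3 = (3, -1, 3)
Orthogonal basis:
  u_1 = (-2, 2, 2)
  u_2 = (-2/3, -7/3, 5/3)
  u_3 = (40/13, 10/13, 30/13)

Apply the Gram-Schmidt recurrence
  u_1 = v_1
  u_i = v_i − Σ_{j<i} ((v_i · u_j) / (u_j · u_j)) · u_j.

Step by step this gives:
  u_1 = (-2, 2, 2)
  u_2 = (-2/3, -7/3, 5/3)
  u_3 = (40/13, 10/13, 30/13)

Orthogonality check:
  u_2 · u_1 = 0 (should be 0)
  u_3 · u_1 = 0 (should be 0)
  u_3 · u_2 = 0 (should be 0)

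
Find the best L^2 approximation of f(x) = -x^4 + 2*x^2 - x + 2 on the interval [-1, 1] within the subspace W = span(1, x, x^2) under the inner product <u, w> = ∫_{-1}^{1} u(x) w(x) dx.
g(x) = 8*x^2/7 - x + 73/35

The best approximation g ∈ W is the orthogonal projection of f onto W. Writing g = a_0 + a_1 x + a_2 x^2, the coefficients solve the normal equations G · a = b where
  G_{ij} = <φ_i, φ_j> and b_i = <f, φ_i>, with φ_0 = 1, φ_1 = x, φ_2 = x^2.
G =
  [2, 0, 2/3]
  [0, 2/3, 0]
  [2/3, 0, 2/5],
b = (74/15, -2/3, 194/105).
Solving gives a_0 = 73/35, a_1 = -1, a_2 = 8/7, so
  g(x) = 8*x^2/7 - x + 73/35.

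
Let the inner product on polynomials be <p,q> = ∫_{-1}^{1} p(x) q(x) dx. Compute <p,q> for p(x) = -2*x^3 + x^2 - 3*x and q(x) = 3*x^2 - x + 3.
<p,q> = 6

Expand the product: p(x)·q(x) = -6*x^5 + 5*x^4 - 16*x^3 + 6*x^2 - 9*x.
∫_{-1}^{1} of each monomial x^k gives [2/(k+1) if k even, 0 if k odd]. Integrating term-by-term (or equivalently evaluating the antiderivative F(x) = -x^6 + x^5 - 4*x^4 + 2*x^3 - 9*x^2/2 at the endpoints):
  F(1) − F(−1) = -13/2 − (-25/2) = 6.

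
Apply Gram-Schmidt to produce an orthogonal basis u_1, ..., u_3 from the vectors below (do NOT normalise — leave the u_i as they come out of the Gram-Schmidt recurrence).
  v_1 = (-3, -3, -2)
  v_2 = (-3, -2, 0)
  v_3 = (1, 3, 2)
Orthogonal basis:
  u_1 = (-3, -3, -2)
  u_2 = (-21/22, 1/22, 15/11)
  u_3 = (-32/61, 48/61, -24/61)

Apply the Gram-Schmidt recurrence
  u_1 = v_1
  u_i = v_i − Σ_{j<i} ((v_i · u_j) / (u_j · u_j)) · u_j.

Step by step this gives:
  u_1 = (-3, -3, -2)
  u_2 = (-21/22, 1/22, 15/11)
  u_3 = (-32/61, 48/61, -24/61)

Orthogonality check:
  u_2 · u_1 = 0 (should be 0)
  u_3 · u_1 = 0 (should be 0)
  u_3 · u_2 = 0 (should be 0)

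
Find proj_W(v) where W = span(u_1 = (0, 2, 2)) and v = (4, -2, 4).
proj_W(v) = (0, 1, 1)

Set up U = [u_1 | ... | u_1] ∈ R^(3×1). The projector onto W = col(U) is P = U (U^T U)^(-1) U^T.
Compute U^T U =
  [8],
and U^T v = (4).
Solve U^T U · c = U^T v for the coefficients: c = (1/2). The projection is proj_W(v) = U c.
Check: (v - proj_W(v)) · u_1 = 0  (should be 0).
Result: proj_W(v) = (0, 1, 1).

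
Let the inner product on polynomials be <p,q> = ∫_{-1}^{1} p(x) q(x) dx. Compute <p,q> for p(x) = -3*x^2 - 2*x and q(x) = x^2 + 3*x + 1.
<p,q> = -36/5

Expand the product: p(x)·q(x) = -3*x^4 - 11*x^3 - 9*x^2 - 2*x.
∫_{-1}^{1} of each monomial x^k gives [2/(k+1) if k even, 0 if k odd]. Integrating term-by-term (or equivalently evaluating the antiderivative F(x) = -3*x^5/5 - 11*x^4/4 - 3*x^3 - x^2 at the endpoints):
  F(1) − F(−1) = -147/20 − (-3/20) = -36/5.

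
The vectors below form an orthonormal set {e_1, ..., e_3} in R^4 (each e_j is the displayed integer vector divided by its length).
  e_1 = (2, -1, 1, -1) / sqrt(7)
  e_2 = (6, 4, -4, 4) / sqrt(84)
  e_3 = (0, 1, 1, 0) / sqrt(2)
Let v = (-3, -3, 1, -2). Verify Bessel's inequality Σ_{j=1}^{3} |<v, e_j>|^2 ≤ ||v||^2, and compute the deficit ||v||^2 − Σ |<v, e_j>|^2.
Σ |<v, e_j>|^2 = 23; ||v||^2 = 23; deficit = 0

Write each e_j = u_j / sqrt(<u_j, u_j>) where u_j is the displayed integer vector. Then <v, e_j> = <v, u_j> / sqrt(<u_j, u_j>), so |<v, e_j>|^2 = <v, u_j>^2 / <u_j, u_j>.
Coefficients: <v, e_1> = 0/sqrt(7), <v, e_2> = -42/sqrt(84), <v, e_3> = -2/sqrt(2).
Square and sum: Σ |<v, e_j>|^2 = 23.
Compute ||v||^2 = v·v = 23.
Deficit = 23 − 23 = 0 ≥ 0, confirming Bessel's inequality. (The deficit equals ||v − Σ <v,e_j> e_j||^2, the squared distance from v to span{e_j}.)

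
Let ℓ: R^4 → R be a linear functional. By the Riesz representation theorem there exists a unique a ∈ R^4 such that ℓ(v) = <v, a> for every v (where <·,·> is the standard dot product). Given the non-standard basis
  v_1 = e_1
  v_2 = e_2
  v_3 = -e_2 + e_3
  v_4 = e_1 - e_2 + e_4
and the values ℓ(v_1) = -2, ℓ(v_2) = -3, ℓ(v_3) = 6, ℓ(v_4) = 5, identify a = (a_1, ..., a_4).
a = (-2, -3, 3, 4)

Write a = (a_1, ..., a_4) in the standard basis. For each basis vector v_i, ℓ(v_i) = <v_i, a> is a linear equation in the a_j's. Collect the n equations into a matrix system V a = ℓ, where row i of V is v_i (expressed in the standard basis). Since V is invertible (lower-triangular with 1s on the diagonal, up to permutation), solve by back-substitution:
  V =
[[1, 0, 0, 0],
 [0, 1, 0, 0],
 [0, -1, 1, 0],
 [1, -1, 0, 1]]
  V a = (-2, -3, 6, 5)
Solving gives a = (-2, -3, 3, 4).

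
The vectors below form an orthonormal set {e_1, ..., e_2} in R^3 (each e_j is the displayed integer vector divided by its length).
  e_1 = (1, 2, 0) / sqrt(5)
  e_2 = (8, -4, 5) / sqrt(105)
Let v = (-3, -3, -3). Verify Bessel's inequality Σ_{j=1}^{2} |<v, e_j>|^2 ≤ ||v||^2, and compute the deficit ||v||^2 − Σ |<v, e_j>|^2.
Σ |<v, e_j>|^2 = 162/7; ||v||^2 = 27; deficit = 27/7

Write each e_j = u_j / sqrt(<u_j, u_j>) where u_j is the displayed integer vector. Then <v, e_j> = <v, u_j> / sqrt(<u_j, u_j>), so |<v, e_j>|^2 = <v, u_j>^2 / <u_j, u_j>.
Coefficients: <v, e_1> = -9/sqrt(5), <v, e_2> = -27/sqrt(105).
Square and sum: Σ |<v, e_j>|^2 = 162/7.
Compute ||v||^2 = v·v = 27.
Deficit = 27 − 162/7 = 27/7 ≥ 0, confirming Bessel's inequality. (The deficit equals ||v − Σ <v,e_j> e_j||^2, the squared distance from v to span{e_j}.)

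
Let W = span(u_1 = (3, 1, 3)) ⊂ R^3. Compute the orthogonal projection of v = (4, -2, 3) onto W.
proj_W(v) = (3, 1, 3)

Set up U = [u_1 | ... | u_1] ∈ R^(3×1). The projector onto W = col(U) is P = U (U^T U)^(-1) U^T.
Compute U^T U =
  [19],
and U^T v = (19).
Solve U^T U · c = U^T v for the coefficients: c = (1). The projection is proj_W(v) = U c.
Check: (v - proj_W(v)) · u_1 = 0  (should be 0).
Result: proj_W(v) = (3, 1, 3).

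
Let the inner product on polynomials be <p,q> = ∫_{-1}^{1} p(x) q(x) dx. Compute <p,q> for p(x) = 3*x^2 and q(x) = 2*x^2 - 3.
<p,q> = -18/5

Expand the product: p(x)·q(x) = 6*x^4 - 9*x^2.
∫_{-1}^{1} of each monomial x^k gives [2/(k+1) if k even, 0 if k odd]. Integrating term-by-term (or equivalently evaluating the antiderivative F(x) = 6*x^5/5 - 3*x^3 at the endpoints):
  F(1) − F(−1) = -9/5 − (9/5) = -18/5.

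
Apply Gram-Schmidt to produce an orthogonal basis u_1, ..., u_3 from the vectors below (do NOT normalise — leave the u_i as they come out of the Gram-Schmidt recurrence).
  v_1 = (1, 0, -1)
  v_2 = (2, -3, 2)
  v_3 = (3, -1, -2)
Orthogonal basis:
  u_1 = (1, 0, -1)
  u_2 = (2, -3, 2)
  u_3 = (-3/34, -2/17, -3/34)

Apply the Gram-Schmidt recurrence
  u_1 = v_1
  u_i = v_i − Σ_{j<i} ((v_i · u_j) / (u_j · u_j)) · u_j.

Step by step this gives:
  u_1 = (1, 0, -1)
  u_2 = (2, -3, 2)
  u_3 = (-3/34, -2/17, -3/34)

Orthogonality check:
  u_2 · u_1 = 0 (should be 0)
  u_3 · u_1 = 0 (should be 0)
  u_3 · u_2 = 0 (should be 0)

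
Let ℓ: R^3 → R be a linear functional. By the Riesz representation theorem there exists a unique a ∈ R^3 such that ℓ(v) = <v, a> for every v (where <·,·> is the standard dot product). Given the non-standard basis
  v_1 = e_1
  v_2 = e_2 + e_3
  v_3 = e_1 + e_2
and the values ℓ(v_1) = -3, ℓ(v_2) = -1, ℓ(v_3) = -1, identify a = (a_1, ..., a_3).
a = (-3, 2, -3)

Write a = (a_1, ..., a_3) in the standard basis. For each basis vector v_i, ℓ(v_i) = <v_i, a> is a linear equation in the a_j's. Collect the n equations into a matrix system V a = ℓ, where row i of V is v_i (expressed in the standard basis). Since V is invertible (lower-triangular with 1s on the diagonal, up to permutation), solve by back-substitution:
  V =
[[1, 0, 0],
 [0, 1, 1],
 [1, 1, 0]]
  V a = (-3, -1, -1)
Solving gives a = (-3, 2, -3).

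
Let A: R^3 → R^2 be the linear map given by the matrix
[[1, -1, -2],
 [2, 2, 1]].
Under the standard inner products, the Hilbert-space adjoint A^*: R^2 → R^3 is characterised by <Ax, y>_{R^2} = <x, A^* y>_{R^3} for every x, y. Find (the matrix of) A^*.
A^* = A^T =
[[1, 2],
 [-1, 2],
 [-2, 1]]

For real matrices with standard dot products, the defining identity <Ax, y> = <x, A^* y> gives (Ax)^T y = x^T (A^*) y, i.e. x^T A^T y = x^T (A^*) y. Since this holds for all x, y, we must have A^* = A^T. Therefore
A^* =
[[1, 2],
 [-1, 2],
 [-2, 1]].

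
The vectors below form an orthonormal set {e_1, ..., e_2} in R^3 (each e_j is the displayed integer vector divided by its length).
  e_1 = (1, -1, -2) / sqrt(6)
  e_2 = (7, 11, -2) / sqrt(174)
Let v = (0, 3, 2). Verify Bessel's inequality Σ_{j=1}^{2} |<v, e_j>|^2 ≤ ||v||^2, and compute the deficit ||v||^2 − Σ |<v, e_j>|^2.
Σ |<v, e_j>|^2 = 13; ||v||^2 = 13; deficit = 0

Write each e_j = u_j / sqrt(<u_j, u_j>) where u_j is the displayed integer vector. Then <v, e_j> = <v, u_j> / sqrt(<u_j, u_j>), so |<v, e_j>|^2 = <v, u_j>^2 / <u_j, u_j>.
Coefficients: <v, e_1> = -7/sqrt(6), <v, e_2> = 29/sqrt(174).
Square and sum: Σ |<v, e_j>|^2 = 13.
Compute ||v||^2 = v·v = 13.
Deficit = 13 − 13 = 0 ≥ 0, confirming Bessel's inequality. (The deficit equals ||v − Σ <v,e_j> e_j||^2, the squared distance from v to span{e_j}.)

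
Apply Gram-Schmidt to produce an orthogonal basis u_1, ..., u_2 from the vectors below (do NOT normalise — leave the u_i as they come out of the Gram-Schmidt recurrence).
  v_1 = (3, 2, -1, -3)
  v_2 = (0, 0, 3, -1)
Orthogonal basis:
  u_1 = (3, 2, -1, -3)
  u_2 = (0, 0, 3, -1)

Apply the Gram-Schmidt recurrence
  u_1 = v_1
  u_i = v_i − Σ_{j<i} ((v_i · u_j) / (u_j · u_j)) · u_j.

Step by step this gives:
  u_1 = (3, 2, -1, -3)
  u_2 = (0, 0, 3, -1)

Orthogonality check:
  u_2 · u_1 = 0 (should be 0)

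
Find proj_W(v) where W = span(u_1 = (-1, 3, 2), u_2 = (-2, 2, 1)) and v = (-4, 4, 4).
proj_W(v) = (-48/13, 64/13, 36/13)

Set up U = [u_1 | ... | u_2] ∈ R^(3×2). The projector onto W = col(U) is P = U (U^T U)^(-1) U^T.
Compute U^T U =
  [14, 10]
  [10, 9],
and U^T v = (24, 20).
Solve U^T U · c = U^T v for the coefficients: c = (8/13, 20/13). The projection is proj_W(v) = U c.
Check: (v - proj_W(v)) · u_1 = 0  (should be 0).
Check: (v - proj_W(v)) · u_2 = 0  (should be 0).
Result: proj_W(v) = (-48/13, 64/13, 36/13).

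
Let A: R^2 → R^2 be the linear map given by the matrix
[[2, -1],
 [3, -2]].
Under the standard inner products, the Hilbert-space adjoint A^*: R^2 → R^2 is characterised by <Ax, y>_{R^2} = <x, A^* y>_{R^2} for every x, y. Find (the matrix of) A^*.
A^* = A^T =
[[2, 3],
 [-1, -2]]

For real matrices with standard dot products, the defining identity <Ax, y> = <x, A^* y> gives (Ax)^T y = x^T (A^*) y, i.e. x^T A^T y = x^T (A^*) y. Since this holds for all x, y, we must have A^* = A^T. Therefore
A^* =
[[2, 3],
 [-1, -2]].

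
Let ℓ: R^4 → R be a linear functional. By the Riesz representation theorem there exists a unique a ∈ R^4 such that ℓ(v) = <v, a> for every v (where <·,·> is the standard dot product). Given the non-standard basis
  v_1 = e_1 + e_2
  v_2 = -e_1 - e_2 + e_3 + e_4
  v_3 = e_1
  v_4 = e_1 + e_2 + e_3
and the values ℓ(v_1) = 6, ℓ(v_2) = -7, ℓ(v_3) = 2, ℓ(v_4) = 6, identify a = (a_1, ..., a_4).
a = (2, 4, 0, -1)

Write a = (a_1, ..., a_4) in the standard basis. For each basis vector v_i, ℓ(v_i) = <v_i, a> is a linear equation in the a_j's. Collect the n equations into a matrix system V a = ℓ, where row i of V is v_i (expressed in the standard basis). Since V is invertible (lower-triangular with 1s on the diagonal, up to permutation), solve by back-substitution:
  V =
[[1, 1, 0, 0],
 [-1, -1, 1, 1],
 [1, 0, 0, 0],
 [1, 1, 1, 0]]
  V a = (6, -7, 2, 6)
Solving gives a = (2, 4, 0, -1).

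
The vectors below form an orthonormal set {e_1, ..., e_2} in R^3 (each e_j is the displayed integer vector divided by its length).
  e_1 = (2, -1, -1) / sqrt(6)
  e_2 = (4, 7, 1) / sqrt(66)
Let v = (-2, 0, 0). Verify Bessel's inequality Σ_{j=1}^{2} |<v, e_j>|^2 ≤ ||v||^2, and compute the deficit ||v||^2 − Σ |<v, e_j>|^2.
Σ |<v, e_j>|^2 = 40/11; ||v||^2 = 4; deficit = 4/11

Write each e_j = u_j / sqrt(<u_j, u_j>) where u_j is the displayed integer vector. Then <v, e_j> = <v, u_j> / sqrt(<u_j, u_j>), so |<v, e_j>|^2 = <v, u_j>^2 / <u_j, u_j>.
Coefficients: <v, e_1> = -4/sqrt(6), <v, e_2> = -8/sqrt(66).
Square and sum: Σ |<v, e_j>|^2 = 40/11.
Compute ||v||^2 = v·v = 4.
Deficit = 4 − 40/11 = 4/11 ≥ 0, confirming Bessel's inequality. (The deficit equals ||v − Σ <v,e_j> e_j||^2, the squared distance from v to span{e_j}.)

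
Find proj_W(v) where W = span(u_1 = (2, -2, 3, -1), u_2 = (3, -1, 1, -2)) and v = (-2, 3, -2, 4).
proj_W(v) = (-352/101, 188/101, -241/101, 217/101)

Set up U = [u_1 | ... | u_2] ∈ R^(4×2). The projector onto W = col(U) is P = U (U^T U)^(-1) U^T.
Compute U^T U =
  [18, 13]
  [13, 15],
and U^T v = (-20, -19).
Solve U^T U · c = U^T v for the coefficients: c = (-53/101, -82/101). The projection is proj_W(v) = U c.
Check: (v - proj_W(v)) · u_1 = 0  (should be 0).
Check: (v - proj_W(v)) · u_2 = 0  (should be 0).
Result: proj_W(v) = (-352/101, 188/101, -241/101, 217/101).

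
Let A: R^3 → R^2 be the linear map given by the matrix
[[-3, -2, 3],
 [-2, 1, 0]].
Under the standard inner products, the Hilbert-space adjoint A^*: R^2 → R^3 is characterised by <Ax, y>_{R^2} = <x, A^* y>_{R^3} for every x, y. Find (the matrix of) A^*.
A^* = A^T =
[[-3, -2],
 [-2, 1],
 [3, 0]]

For real matrices with standard dot products, the defining identity <Ax, y> = <x, A^* y> gives (Ax)^T y = x^T (A^*) y, i.e. x^T A^T y = x^T (A^*) y. Since this holds for all x, y, we must have A^* = A^T. Therefore
A^* =
[[-3, -2],
 [-2, 1],
 [3, 0]].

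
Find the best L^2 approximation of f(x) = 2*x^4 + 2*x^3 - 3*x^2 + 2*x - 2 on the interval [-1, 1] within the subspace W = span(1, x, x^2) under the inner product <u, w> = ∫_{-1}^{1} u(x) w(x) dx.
g(x) = -9*x^2/7 + 16*x/5 - 76/35

The best approximation g ∈ W is the orthogonal projection of f onto W. Writing g = a_0 + a_1 x + a_2 x^2, the coefficients solve the normal equations G · a = b where
  G_{ij} = <φ_i, φ_j> and b_i = <f, φ_i>, with φ_0 = 1, φ_1 = x, φ_2 = x^2.
G =
  [2, 0, 2/3]
  [0, 2/3, 0]
  [2/3, 0, 2/5],
b = (-26/5, 32/15, -206/105).
Solving gives a_0 = -76/35, a_1 = 16/5, a_2 = -9/7, so
  g(x) = -9*x^2/7 + 16*x/5 - 76/35.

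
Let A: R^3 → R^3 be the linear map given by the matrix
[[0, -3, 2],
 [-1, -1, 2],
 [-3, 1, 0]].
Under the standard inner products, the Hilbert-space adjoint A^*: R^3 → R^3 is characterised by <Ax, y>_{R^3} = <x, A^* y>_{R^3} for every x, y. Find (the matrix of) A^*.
A^* = A^T =
[[0, -1, -3],
 [-3, -1, 1],
 [2, 2, 0]]

For real matrices with standard dot products, the defining identity <Ax, y> = <x, A^* y> gives (Ax)^T y = x^T (A^*) y, i.e. x^T A^T y = x^T (A^*) y. Since this holds for all x, y, we must have A^* = A^T. Therefore
A^* =
[[0, -1, -3],
 [-3, -1, 1],
 [2, 2, 0]].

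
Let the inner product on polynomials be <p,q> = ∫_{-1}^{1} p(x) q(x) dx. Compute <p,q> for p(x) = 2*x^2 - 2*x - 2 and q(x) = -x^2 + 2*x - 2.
<p,q> = 16/5

Expand the product: p(x)·q(x) = -2*x^4 + 6*x^3 - 6*x^2 + 4.
∫_{-1}^{1} of each monomial x^k gives [2/(k+1) if k even, 0 if k odd]. Integrating term-by-term (or equivalently evaluating the antiderivative F(x) = -2*x^5/5 + 3*x^4/2 - 2*x^3 + 4*x at the endpoints):
  F(1) − F(−1) = 31/10 − (-1/10) = 16/5.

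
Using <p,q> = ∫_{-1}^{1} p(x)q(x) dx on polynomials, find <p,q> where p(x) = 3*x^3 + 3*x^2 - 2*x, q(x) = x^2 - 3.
<p,q> = -24/5

Expand the product: p(x)·q(x) = 3*x^5 + 3*x^4 - 11*x^3 - 9*x^2 + 6*x.
∫_{-1}^{1} of each monomial x^k gives [2/(k+1) if k even, 0 if k odd]. Integrating term-by-term (or equivalently evaluating the antiderivative F(x) = x^6/2 + 3*x^5/5 - 11*x^4/4 - 3*x^3 + 3*x^2 at the endpoints):
  F(1) − F(−1) = -33/20 − (63/20) = -24/5.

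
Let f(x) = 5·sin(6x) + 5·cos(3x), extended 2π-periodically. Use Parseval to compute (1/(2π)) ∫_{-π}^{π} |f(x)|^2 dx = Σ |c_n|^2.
Σ |c_n|^2 = 25

Expand |f|^2 and use orthogonality of {sin(nx), cos(mx)} on [-π, π]:
  ∫_{-π}^{π} sin(nx)^2 dx = π, ∫ cos(mx)^2 dx = π, and cross terms integrate to 0.
So ∫_{-π}^{π} f(x)^2 dx = 5^2 · π + 5^2 · π = (25 + 25)π.
Divide by 2π: (25 + 25)/2 = 25.
By Parseval, this equals Σ |c_n|^2.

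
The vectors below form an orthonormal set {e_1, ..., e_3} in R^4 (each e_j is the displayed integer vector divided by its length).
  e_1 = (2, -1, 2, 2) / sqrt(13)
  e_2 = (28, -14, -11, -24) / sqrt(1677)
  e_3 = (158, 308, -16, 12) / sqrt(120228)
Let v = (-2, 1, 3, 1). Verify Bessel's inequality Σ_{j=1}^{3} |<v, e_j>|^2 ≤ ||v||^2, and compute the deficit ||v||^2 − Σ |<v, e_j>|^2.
Σ |<v, e_j>|^2 = 2406/233; ||v||^2 = 15; deficit = 1089/233

Write each e_j = u_j / sqrt(<u_j, u_j>) where u_j is the displayed integer vector. Then <v, e_j> = <v, u_j> / sqrt(<u_j, u_j>), so |<v, e_j>|^2 = <v, u_j>^2 / <u_j, u_j>.
Coefficients: <v, e_1> = 3/sqrt(13), <v, e_2> = -127/sqrt(1677), <v, e_3> = -44/sqrt(120228).
Square and sum: Σ |<v, e_j>|^2 = 2406/233.
Compute ||v||^2 = v·v = 15.
Deficit = 15 − 2406/233 = 1089/233 ≥ 0, confirming Bessel's inequality. (The deficit equals ||v − Σ <v,e_j> e_j||^2, the squared distance from v to span{e_j}.)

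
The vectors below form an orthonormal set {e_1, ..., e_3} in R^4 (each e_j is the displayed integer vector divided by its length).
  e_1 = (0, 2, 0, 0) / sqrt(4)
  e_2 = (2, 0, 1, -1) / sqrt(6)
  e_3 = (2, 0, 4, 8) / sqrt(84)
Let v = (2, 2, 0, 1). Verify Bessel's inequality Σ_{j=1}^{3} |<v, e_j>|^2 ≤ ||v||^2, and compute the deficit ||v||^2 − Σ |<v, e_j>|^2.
Σ |<v, e_j>|^2 = 101/14; ||v||^2 = 9; deficit = 25/14

Write each e_j = u_j / sqrt(<u_j, u_j>) where u_j is the displayed integer vector. Then <v, e_j> = <v, u_j> / sqrt(<u_j, u_j>), so |<v, e_j>|^2 = <v, u_j>^2 / <u_j, u_j>.
Coefficients: <v, e_1> = 4/sqrt(4), <v, e_2> = 3/sqrt(6), <v, e_3> = 12/sqrt(84).
Square and sum: Σ |<v, e_j>|^2 = 101/14.
Compute ||v||^2 = v·v = 9.
Deficit = 9 − 101/14 = 25/14 ≥ 0, confirming Bessel's inequality. (The deficit equals ||v − Σ <v,e_j> e_j||^2, the squared distance from v to span{e_j}.)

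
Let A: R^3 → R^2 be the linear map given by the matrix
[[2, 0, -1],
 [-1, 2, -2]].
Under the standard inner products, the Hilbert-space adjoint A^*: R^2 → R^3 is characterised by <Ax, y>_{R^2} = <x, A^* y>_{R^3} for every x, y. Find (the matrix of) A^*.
A^* = A^T =
[[2, -1],
 [0, 2],
 [-1, -2]]

For real matrices with standard dot products, the defining identity <Ax, y> = <x, A^* y> gives (Ax)^T y = x^T (A^*) y, i.e. x^T A^T y = x^T (A^*) y. Since this holds for all x, y, we must have A^* = A^T. Therefore
A^* =
[[2, -1],
 [0, 2],
 [-1, -2]].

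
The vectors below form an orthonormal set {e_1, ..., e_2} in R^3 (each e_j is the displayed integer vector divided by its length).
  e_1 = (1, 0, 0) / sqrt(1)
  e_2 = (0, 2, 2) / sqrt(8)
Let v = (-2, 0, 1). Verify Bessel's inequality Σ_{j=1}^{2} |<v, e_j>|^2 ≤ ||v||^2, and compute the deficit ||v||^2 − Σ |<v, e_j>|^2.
Σ |<v, e_j>|^2 = 9/2; ||v||^2 = 5; deficit = 1/2

Write each e_j = u_j / sqrt(<u_j, u_j>) where u_j is the displayed integer vector. Then <v, e_j> = <v, u_j> / sqrt(<u_j, u_j>), so |<v, e_j>|^2 = <v, u_j>^2 / <u_j, u_j>.
Coefficients: <v, e_1> = -2/sqrt(1), <v, e_2> = 2/sqrt(8).
Square and sum: Σ |<v, e_j>|^2 = 9/2.
Compute ||v||^2 = v·v = 5.
Deficit = 5 − 9/2 = 1/2 ≥ 0, confirming Bessel's inequality. (The deficit equals ||v − Σ <v,e_j> e_j||^2, the squared distance from v to span{e_j}.)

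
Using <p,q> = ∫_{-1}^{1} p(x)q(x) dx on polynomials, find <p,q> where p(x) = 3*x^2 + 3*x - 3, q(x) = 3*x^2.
<p,q> = -12/5

Expand the product: p(x)·q(x) = 9*x^4 + 9*x^3 - 9*x^2.
∫_{-1}^{1} of each monomial x^k gives [2/(k+1) if k even, 0 if k odd]. Integrating term-by-term (or equivalently evaluating the antiderivative F(x) = 9*x^5/5 + 9*x^4/4 - 3*x^3 at the endpoints):
  F(1) − F(−1) = 21/20 − (69/20) = -12/5.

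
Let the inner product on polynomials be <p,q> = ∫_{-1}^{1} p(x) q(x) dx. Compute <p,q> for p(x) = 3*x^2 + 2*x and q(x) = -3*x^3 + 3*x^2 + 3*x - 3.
<p,q> = -4/5

Expand the product: p(x)·q(x) = -9*x^5 + 3*x^4 + 15*x^3 - 3*x^2 - 6*x.
∫_{-1}^{1} of each monomial x^k gives [2/(k+1) if k even, 0 if k odd]. Integrating term-by-term (or equivalently evaluating the antiderivative F(x) = -3*x^6/2 + 3*x^5/5 + 15*x^4/4 - x^3 - 3*x^2 at the endpoints):
  F(1) − F(−1) = -23/20 − (-7/20) = -4/5.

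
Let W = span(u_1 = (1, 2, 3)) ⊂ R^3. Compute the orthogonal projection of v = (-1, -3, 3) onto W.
proj_W(v) = (1/7, 2/7, 3/7)

Set up U = [u_1 | ... | u_1] ∈ R^(3×1). The projector onto W = col(U) is P = U (U^T U)^(-1) U^T.
Compute U^T U =
  [14],
and U^T v = (2).
Solve U^T U · c = U^T v for the coefficients: c = (1/7). The projection is proj_W(v) = U c.
Check: (v - proj_W(v)) · u_1 = 0  (should be 0).
Result: proj_W(v) = (1/7, 2/7, 3/7).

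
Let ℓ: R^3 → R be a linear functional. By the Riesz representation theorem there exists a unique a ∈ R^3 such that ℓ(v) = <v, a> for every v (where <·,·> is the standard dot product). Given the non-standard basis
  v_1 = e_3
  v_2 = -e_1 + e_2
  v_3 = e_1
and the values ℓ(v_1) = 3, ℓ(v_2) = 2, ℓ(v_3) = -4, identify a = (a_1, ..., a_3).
a = (-4, -2, 3)

Write a = (a_1, ..., a_3) in the standard basis. For each basis vector v_i, ℓ(v_i) = <v_i, a> is a linear equation in the a_j's. Collect the n equations into a matrix system V a = ℓ, where row i of V is v_i (expressed in the standard basis). Since V is invertible (lower-triangular with 1s on the diagonal, up to permutation), solve by back-substitution:
  V =
[[0, 0, 1],
 [-1, 1, 0],
 [1, 0, 0]]
  V a = (3, 2, -4)
Solving gives a = (-4, -2, 3).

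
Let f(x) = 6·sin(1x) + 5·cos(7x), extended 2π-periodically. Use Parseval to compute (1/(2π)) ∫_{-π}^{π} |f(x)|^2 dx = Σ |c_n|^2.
Σ |c_n|^2 = 61/2

Expand |f|^2 and use orthogonality of {sin(nx), cos(mx)} on [-π, π]:
  ∫_{-π}^{π} sin(nx)^2 dx = π, ∫ cos(mx)^2 dx = π, and cross terms integrate to 0.
So ∫_{-π}^{π} f(x)^2 dx = 6^2 · π + 5^2 · π = (36 + 25)π.
Divide by 2π: (36 + 25)/2 = 61/2.
By Parseval, this equals Σ |c_n|^2.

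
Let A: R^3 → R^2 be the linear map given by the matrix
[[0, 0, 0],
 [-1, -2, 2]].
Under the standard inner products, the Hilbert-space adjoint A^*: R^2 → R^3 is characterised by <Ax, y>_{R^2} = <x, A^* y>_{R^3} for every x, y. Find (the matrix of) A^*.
A^* = A^T =
[[0, -1],
 [0, -2],
 [0, 2]]

For real matrices with standard dot products, the defining identity <Ax, y> = <x, A^* y> gives (Ax)^T y = x^T (A^*) y, i.e. x^T A^T y = x^T (A^*) y. Since this holds for all x, y, we must have A^* = A^T. Therefore
A^* =
[[0, -1],
 [0, -2],
 [0, 2]].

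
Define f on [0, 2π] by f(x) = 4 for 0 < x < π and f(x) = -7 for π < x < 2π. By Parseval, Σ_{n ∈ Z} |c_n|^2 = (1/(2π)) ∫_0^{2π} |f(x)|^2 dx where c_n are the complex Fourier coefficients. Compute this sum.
Σ |c_n|^2 = 65/2

Parseval equates the L^2 energy of f (normalised by 1/(2π)) with the ℓ^2 sum of its Fourier coefficients: (1/(2π)) ∫_0^{2π} |f|^2 = Σ |c_n|^2.
Compute the left side: (1/(2π)) [∫_0^π 4^2 dx + ∫_π^{2π} (-7)^2 dx] = (1/(2π)) · (16π + 49π) = (16 + 49)/2 = 65/2.
So Σ_{n ∈ Z} |c_n|^2 = 65/2.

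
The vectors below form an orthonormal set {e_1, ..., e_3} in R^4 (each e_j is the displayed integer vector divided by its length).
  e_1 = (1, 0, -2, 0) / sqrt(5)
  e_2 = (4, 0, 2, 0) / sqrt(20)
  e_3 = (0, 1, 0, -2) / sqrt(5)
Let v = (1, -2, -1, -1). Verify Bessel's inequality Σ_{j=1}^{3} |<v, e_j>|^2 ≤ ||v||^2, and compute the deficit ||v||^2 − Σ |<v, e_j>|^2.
Σ |<v, e_j>|^2 = 2; ||v||^2 = 7; deficit = 5

Write each e_j = u_j / sqrt(<u_j, u_j>) where u_j is the displayed integer vector. Then <v, e_j> = <v, u_j> / sqrt(<u_j, u_j>), so |<v, e_j>|^2 = <v, u_j>^2 / <u_j, u_j>.
Coefficients: <v, e_1> = 3/sqrt(5), <v, e_2> = 2/sqrt(20), <v, e_3> = 0/sqrt(5).
Square and sum: Σ |<v, e_j>|^2 = 2.
Compute ||v||^2 = v·v = 7.
Deficit = 7 − 2 = 5 ≥ 0, confirming Bessel's inequality. (The deficit equals ||v − Σ <v,e_j> e_j||^2, the squared distance from v to span{e_j}.)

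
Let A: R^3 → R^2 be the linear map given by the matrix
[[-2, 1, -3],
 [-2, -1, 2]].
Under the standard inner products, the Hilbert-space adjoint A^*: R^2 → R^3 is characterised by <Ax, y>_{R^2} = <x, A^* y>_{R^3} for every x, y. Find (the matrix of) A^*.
A^* = A^T =
[[-2, -2],
 [1, -1],
 [-3, 2]]

For real matrices with standard dot products, the defining identity <Ax, y> = <x, A^* y> gives (Ax)^T y = x^T (A^*) y, i.e. x^T A^T y = x^T (A^*) y. Since this holds for all x, y, we must have A^* = A^T. Therefore
A^* =
[[-2, -2],
 [1, -1],
 [-3, 2]].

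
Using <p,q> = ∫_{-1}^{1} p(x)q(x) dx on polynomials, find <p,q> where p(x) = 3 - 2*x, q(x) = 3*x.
<p,q> = -4

Expand the product: p(x)·q(x) = -6*x^2 + 9*x.
∫_{-1}^{1} of each monomial x^k gives [2/(k+1) if k even, 0 if k odd]. Integrating term-by-term (or equivalently evaluating the antiderivative F(x) = -2*x^3 + 9*x^2/2 at the endpoints):
  F(1) − F(−1) = 5/2 − (13/2) = -4.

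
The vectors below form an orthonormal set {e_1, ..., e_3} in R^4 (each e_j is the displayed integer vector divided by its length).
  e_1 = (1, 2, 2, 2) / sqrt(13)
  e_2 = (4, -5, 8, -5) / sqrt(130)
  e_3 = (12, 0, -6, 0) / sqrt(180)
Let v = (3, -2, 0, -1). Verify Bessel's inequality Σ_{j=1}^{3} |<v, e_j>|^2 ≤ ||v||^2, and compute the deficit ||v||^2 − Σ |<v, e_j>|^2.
Σ |<v, e_j>|^2 = 27/2; ||v||^2 = 14; deficit = 1/2

Write each e_j = u_j / sqrt(<u_j, u_j>) where u_j is the displayed integer vector. Then <v, e_j> = <v, u_j> / sqrt(<u_j, u_j>), so |<v, e_j>|^2 = <v, u_j>^2 / <u_j, u_j>.
Coefficients: <v, e_1> = -3/sqrt(13), <v, e_2> = 27/sqrt(130), <v, e_3> = 36/sqrt(180).
Square and sum: Σ |<v, e_j>|^2 = 27/2.
Compute ||v||^2 = v·v = 14.
Deficit = 14 − 27/2 = 1/2 ≥ 0, confirming Bessel's inequality. (The deficit equals ||v − Σ <v,e_j> e_j||^2, the squared distance from v to span{e_j}.)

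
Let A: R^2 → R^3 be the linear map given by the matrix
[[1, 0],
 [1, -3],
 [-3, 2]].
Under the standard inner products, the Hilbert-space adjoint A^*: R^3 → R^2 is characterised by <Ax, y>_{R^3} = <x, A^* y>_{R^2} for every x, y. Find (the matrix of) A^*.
A^* = A^T =
[[1, 1, -3],
 [0, -3, 2]]

For real matrices with standard dot products, the defining identity <Ax, y> = <x, A^* y> gives (Ax)^T y = x^T (A^*) y, i.e. x^T A^T y = x^T (A^*) y. Since this holds for all x, y, we must have A^* = A^T. Therefore
A^* =
[[1, 1, -3],
 [0, -3, 2]].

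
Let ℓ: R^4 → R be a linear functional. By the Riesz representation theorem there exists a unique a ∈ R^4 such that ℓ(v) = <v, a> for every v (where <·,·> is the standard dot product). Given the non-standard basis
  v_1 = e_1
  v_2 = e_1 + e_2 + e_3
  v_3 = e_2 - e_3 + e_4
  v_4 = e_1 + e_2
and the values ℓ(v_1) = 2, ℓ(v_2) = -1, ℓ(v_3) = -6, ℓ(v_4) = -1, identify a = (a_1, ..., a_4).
a = (2, -3, 0, -3)

Write a = (a_1, ..., a_4) in the standard basis. For each basis vector v_i, ℓ(v_i) = <v_i, a> is a linear equation in the a_j's. Collect the n equations into a matrix system V a = ℓ, where row i of V is v_i (expressed in the standard basis). Since V is invertible (lower-triangular with 1s on the diagonal, up to permutation), solve by back-substitution:
  V =
[[1, 0, 0, 0],
 [1, 1, 1, 0],
 [0, 1, -1, 1],
 [1, 1, 0, 0]]
  V a = (2, -1, -6, -1)
Solving gives a = (2, -3, 0, -3).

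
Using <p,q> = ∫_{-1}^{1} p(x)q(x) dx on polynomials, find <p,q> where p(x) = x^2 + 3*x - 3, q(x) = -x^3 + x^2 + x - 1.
<p,q> = 68/15

Expand the product: p(x)·q(x) = -x^5 - 2*x^4 + 7*x^3 - x^2 - 6*x + 3.
∫_{-1}^{1} of each monomial x^k gives [2/(k+1) if k even, 0 if k odd]. Integrating term-by-term (or equivalently evaluating the antiderivative F(x) = -x^6/6 - 2*x^5/5 + 7*x^4/4 - x^3/3 - 3*x^2 + 3*x at the endpoints):
  F(1) − F(−1) = 17/20 − (-221/60) = 68/15.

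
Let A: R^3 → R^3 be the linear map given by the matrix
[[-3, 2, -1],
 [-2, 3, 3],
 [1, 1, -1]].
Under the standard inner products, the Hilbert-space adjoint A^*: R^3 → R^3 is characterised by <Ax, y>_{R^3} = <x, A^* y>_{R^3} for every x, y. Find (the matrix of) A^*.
A^* = A^T =
[[-3, -2, 1],
 [2, 3, 1],
 [-1, 3, -1]]

For real matrices with standard dot products, the defining identity <Ax, y> = <x, A^* y> gives (Ax)^T y = x^T (A^*) y, i.e. x^T A^T y = x^T (A^*) y. Since this holds for all x, y, we must have A^* = A^T. Therefore
A^* =
[[-3, -2, 1],
 [2, 3, 1],
 [-1, 3, -1]].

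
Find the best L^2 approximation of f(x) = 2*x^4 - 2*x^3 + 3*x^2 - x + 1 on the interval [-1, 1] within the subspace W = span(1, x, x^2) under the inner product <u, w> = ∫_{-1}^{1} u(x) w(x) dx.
g(x) = 33*x^2/7 - 11*x/5 + 29/35

The best approximation g ∈ W is the orthogonal projection of f onto W. Writing g = a_0 + a_1 x + a_2 x^2, the coefficients solve the normal equations G · a = b where
  G_{ij} = <φ_i, φ_j> and b_i = <f, φ_i>, with φ_0 = 1, φ_1 = x, φ_2 = x^2.
G =
  [2, 0, 2/3]
  [0, 2/3, 0]
  [2/3, 0, 2/5],
b = (24/5, -22/15, 256/105).
Solving gives a_0 = 29/35, a_1 = -11/5, a_2 = 33/7, so
  g(x) = 33*x^2/7 - 11*x/5 + 29/35.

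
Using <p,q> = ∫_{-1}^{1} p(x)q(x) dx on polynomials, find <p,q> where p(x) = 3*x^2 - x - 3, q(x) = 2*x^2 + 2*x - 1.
<p,q> = 16/15

Expand the product: p(x)·q(x) = 6*x^4 + 4*x^3 - 11*x^2 - 5*x + 3.
∫_{-1}^{1} of each monomial x^k gives [2/(k+1) if k even, 0 if k odd]. Integrating term-by-term (or equivalently evaluating the antiderivative F(x) = 6*x^5/5 + x^4 - 11*x^3/3 - 5*x^2/2 + 3*x at the endpoints):
  F(1) − F(−1) = -29/30 − (-61/30) = 16/15.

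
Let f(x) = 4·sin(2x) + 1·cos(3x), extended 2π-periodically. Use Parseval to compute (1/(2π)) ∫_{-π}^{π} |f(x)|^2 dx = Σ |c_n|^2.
Σ |c_n|^2 = 17/2

Expand |f|^2 and use orthogonality of {sin(nx), cos(mx)} on [-π, π]:
  ∫_{-π}^{π} sin(nx)^2 dx = π, ∫ cos(mx)^2 dx = π, and cross terms integrate to 0.
So ∫_{-π}^{π} f(x)^2 dx = 4^2 · π + 1^2 · π = (16 + 1)π.
Divide by 2π: (16 + 1)/2 = 17/2.
By Parseval, this equals Σ |c_n|^2.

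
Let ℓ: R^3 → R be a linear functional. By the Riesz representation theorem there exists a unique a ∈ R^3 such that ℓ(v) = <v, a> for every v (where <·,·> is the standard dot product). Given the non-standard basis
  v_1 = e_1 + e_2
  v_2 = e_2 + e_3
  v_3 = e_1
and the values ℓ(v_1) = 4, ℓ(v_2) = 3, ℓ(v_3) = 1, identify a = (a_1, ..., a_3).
a = (1, 3, 0)

Write a = (a_1, ..., a_3) in the standard basis. For each basis vector v_i, ℓ(v_i) = <v_i, a> is a linear equation in the a_j's. Collect the n equations into a matrix system V a = ℓ, where row i of V is v_i (expressed in the standard basis). Since V is invertible (lower-triangular with 1s on the diagonal, up to permutation), solve by back-substitution:
  V =
[[1, 1, 0],
 [0, 1, 1],
 [1, 0, 0]]
  V a = (4, 3, 1)
Solving gives a = (1, 3, 0).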